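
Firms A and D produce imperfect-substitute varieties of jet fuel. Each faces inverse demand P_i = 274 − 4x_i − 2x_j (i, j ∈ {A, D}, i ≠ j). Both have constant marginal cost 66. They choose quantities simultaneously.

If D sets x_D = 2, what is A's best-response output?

Firm A's profit: π = x_A(274 − 4x_A − 2x_D) − 66x_A.
∂π/∂x_A = 208 − 8x_A − 2x_D = 0 ⇒ x_A = 26 − 0.25x_D.
At x_D = 2: x_A = 26 − 0.25·2 = 25.5.

25.5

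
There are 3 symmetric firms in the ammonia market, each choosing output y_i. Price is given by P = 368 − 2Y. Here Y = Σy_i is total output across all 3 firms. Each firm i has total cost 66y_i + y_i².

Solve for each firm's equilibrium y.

30.2

A representative firm's profit is π_i = y_i(368 − 2Y) − 66y_i − y_i², with Y = y_i + Σ_{j≠i} y_j.
First-order condition: 302 − 6y_i − 2Σ_{j≠i} y_j = 0.
In a symmetric equilibrium every firm chooses the same y, so Σ_{j≠i} y_j = 2y. The condition becomes 302 − 10y = 0, giving y = 302/10 = 30.2.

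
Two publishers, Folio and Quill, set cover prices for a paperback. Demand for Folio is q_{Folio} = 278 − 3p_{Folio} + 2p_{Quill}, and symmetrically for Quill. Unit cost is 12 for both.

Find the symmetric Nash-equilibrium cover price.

78.5

Folio's profit: π = (p_{Folio} − 12)(278 − 3p_{Folio} + 2p_{Quill}).
∂π/∂p_{Folio} = 314 − 6p_{Folio} + 2p_{Quill} = 0 ⇒ p_{Folio} = 157/3 + (1/3)p_{Quill}.
The game is symmetric, so in equilibrium p_{Quill} = p_{Folio}: the reaction function gives (2/3)p_{Folio} = 157/3, hence p_{Folio} = 78.5.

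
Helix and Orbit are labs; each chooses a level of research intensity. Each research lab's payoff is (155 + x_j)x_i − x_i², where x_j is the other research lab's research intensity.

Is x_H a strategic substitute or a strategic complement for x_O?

Helix's payoff is (155 + x_O)x_H − x_H².
∂π/∂x_H = 155 + x_O − 2x_H = 0, so x_H = 77.5 + 0.5x_O.
The best-response slope dx_H/dx_O = 0.5 > 0: the reaction function is upward-sloping, so the choices are strategic complements.

strategic complements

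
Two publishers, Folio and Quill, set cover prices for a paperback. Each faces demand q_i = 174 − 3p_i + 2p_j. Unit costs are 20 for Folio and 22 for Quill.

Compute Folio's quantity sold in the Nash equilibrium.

Folio's profit: π = (p_{Folio} − 20)(174 − 3p_{Folio} + 2p_{Quill}).
∂π/∂p_{Folio} = 234 − 6p_{Folio} + 2p_{Quill} = 0 ⇒ p_{Folio} = 39 + (1/3)p_{Quill}.
Similarly p_{Quill} = 40 + (1/3)p_{Folio}.
Substituting the second reaction function into the first: p_{Folio} = 39 + (1/3)(40 + (1/3)p_{Folio}), which gives (8/9)p_{Folio} = 157/3 ⇒ p_{Folio} = 58.875.
Then p_{Quill} = 40 + (1/3)·58.875 = 59.625.
q_{Folio} = 174 − 3·58.875 + 2·59.625 = 116.625.

116.625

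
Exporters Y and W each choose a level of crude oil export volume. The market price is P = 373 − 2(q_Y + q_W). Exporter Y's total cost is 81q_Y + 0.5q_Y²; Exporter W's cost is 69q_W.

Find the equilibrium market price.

186

Exporter Y's profit: π = q_Y(373 − 2(q_Y + q_W)) − 81q_Y − 0.5q_Y².
∂π/∂q_Y = 292 − 5q_Y − 2q_W = 0, so q_Y = 58.4 − 0.4q_W.
For W: ∂π/∂q_W = 304 − 4q_W − 2q_Y = 0 ⇒ q_W = 76 − 0.5q_Y.
Plugging q_W into Y's best response: q_Y = 58.4 − 0.4(76 − 0.5q_Y) ⇒ 0.8q_Y = 28, so q_Y = 35.
Then q_W = 76 − 0.5·35 = 58.5.
Equilibrium price: P = 373 − 2·93.5 = 186.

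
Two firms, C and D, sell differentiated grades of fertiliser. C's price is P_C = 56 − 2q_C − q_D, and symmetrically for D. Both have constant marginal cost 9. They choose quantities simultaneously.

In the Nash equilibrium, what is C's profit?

Firm C's profit: π = q_C(56 − 2q_C − q_D) − 9q_C.
∂π/∂q_C = 47 − 4q_C − q_D = 0 ⇒ q_C = 11.75 − 0.25q_D.
By symmetry q_D = q_C; substituting into the reaction function, 1.25q_C = 11.75 and q_C = 9.4.
P_C = 56 − 2·9.4 − 9.4 = 27.8.
Profit = (27.8 − 9)·9.4 = 176.72.

176.72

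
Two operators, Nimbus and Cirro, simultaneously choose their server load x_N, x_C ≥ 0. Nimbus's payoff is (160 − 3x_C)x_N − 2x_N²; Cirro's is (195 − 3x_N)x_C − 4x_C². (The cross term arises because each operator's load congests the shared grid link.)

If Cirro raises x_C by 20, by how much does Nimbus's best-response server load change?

-15

Expanding Nimbus's payoff: 160x_N − 3x_Cx_N − 2x_N².
∂π/∂x_N = 160 − 3x_C − 4x_N = 0, so x_N = 40 − 0.75x_C.
The reaction-function slope is −0.75, so a 20-unit rise in x_C moves x_N by −0.75 × 20 = −15. Nimbus's best response falls — the actions are strategic substitutes.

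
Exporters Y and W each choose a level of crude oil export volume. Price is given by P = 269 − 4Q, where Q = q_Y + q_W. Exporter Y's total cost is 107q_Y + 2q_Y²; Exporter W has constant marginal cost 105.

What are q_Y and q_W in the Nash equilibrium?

Exporter Y's profit: π = q_Y(269 − 4(q_Y + q_W)) − 107q_Y − 2q_Y².
∂π/∂q_Y = 162 − 12q_Y − 4q_W = 0, so q_Y = 13.5 − (1/3)q_W.
For W: ∂π/∂q_W = 164 − 8q_W − 4q_Y = 0 ⇒ q_W = 20.5 − 0.5q_Y.
Substituting the second reaction function into the first: q_Y = 13.5 − (1/3)(20.5 − 0.5q_Y), which gives (5/6)q_Y = 20/3 ⇒ q_Y = 8.
Then q_W = 20.5 − 0.5·8 = 16.5.

8, 16.5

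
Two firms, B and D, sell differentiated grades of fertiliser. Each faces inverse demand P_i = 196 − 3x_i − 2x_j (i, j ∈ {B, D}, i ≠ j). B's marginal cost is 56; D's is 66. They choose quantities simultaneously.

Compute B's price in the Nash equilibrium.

Firm B's profit: π = x_B(196 − 3x_B − 2x_D) − 56x_B.
∂π/∂x_B = 140 − 6x_B − 2x_D = 0 ⇒ x_B = 70/3 − (1/3)x_D.
Similarly x_D = 65/3 − (1/3)x_B.
Substituting the second reaction function into the first: x_B = 70/3 − (1/3)(65/3 − (1/3)x_B), which gives (8/9)x_B = 145/9 ⇒ x_B = 18.125.
Then x_D = 65/3 − (1/3)·18.125 = 15.625.
P_B = 196 − 3·18.125 − 2·15.625 = 110.375.

110.375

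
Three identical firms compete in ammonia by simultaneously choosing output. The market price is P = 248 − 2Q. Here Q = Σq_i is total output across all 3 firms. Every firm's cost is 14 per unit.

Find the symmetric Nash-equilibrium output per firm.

29.25

A representative firm's profit is π_i = q_i(248 − 2Q) − 14q_i, with Q = q_i + Σ_{j≠i} q_j.
First-order condition: 234 − 4q_i − 2Σ_{j≠i} q_j = 0.
With identical firms, set every q_j = q: then 234 − 4q − 4q = 0, i.e. q = 234/8 = 29.25.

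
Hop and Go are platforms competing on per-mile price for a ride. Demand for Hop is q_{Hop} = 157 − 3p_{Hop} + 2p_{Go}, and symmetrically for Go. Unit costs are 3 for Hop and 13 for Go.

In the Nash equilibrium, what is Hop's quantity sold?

Hop's profit: π = (p_{Hop} − 3)(157 − 3p_{Hop} + 2p_{Go}).
∂π/∂p_{Hop} = 166 − 6p_{Hop} + 2p_{Go} = 0 ⇒ p_{Hop} = 83/3 + (1/3)p_{Go}.
Similarly p_{Go} = 98/3 + (1/3)p_{Hop}.
Plugging p_{Go} into Hop's best response: p_{Hop} = 83/3 + (1/3)(98/3 + (1/3)p_{Hop}) ⇒ (8/9)p_{Hop} = 347/9, so p_{Hop} = 43.375.
Then p_{Go} = 98/3 + (1/3)·43.375 = 47.125.
q_{Hop} = 157 − 3·43.375 + 2·47.125 = 121.125.

121.125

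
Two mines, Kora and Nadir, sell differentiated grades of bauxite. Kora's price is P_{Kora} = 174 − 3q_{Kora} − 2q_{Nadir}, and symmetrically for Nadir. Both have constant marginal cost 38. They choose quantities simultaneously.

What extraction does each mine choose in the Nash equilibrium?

Mine Kora's profit: π = q_{Kora}(174 − 3q_{Kora} − 2q_{Nadir}) − 38q_{Kora}.
∂π/∂q_{Kora} = 136 − 6q_{Kora} − 2q_{Nadir} = 0 ⇒ q_{Kora} = 68/3 − (1/3)q_{Nadir}.
The game is symmetric, so in equilibrium q_{Nadir} = q_{Kora}: the reaction function gives (4/3)q_{Kora} = 68/3, hence q_{Kora} = 17.

17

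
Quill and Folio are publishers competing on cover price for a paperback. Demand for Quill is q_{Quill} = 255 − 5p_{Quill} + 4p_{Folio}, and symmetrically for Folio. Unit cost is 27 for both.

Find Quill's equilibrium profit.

Quill's profit: π = (p_{Quill} − 27)(255 − 5p_{Quill} + 4p_{Folio}).
∂π/∂p_{Quill} = 390 − 10p_{Quill} + 4p_{Folio} = 0 ⇒ p_{Quill} = 39 + 0.4p_{Folio}.
By symmetry p_{Folio} = p_{Quill}; substituting into the reaction function, 0.6p_{Quill} = 39 and p_{Quill} = 65.
q_{Quill} = 255 − 5·65 + 4·65 = 190.
Profit = (65 − 27)·190 = 7220.

7220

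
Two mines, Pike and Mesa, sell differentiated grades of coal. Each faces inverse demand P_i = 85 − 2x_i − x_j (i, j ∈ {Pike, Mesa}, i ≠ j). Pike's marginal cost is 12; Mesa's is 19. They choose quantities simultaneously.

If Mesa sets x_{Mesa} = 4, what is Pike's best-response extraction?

17.25

Mine Pike's profit: π = x_{Pike}(85 − 2x_{Pike} − x_{Mesa}) − 12x_{Pike}.
∂π/∂x_{Pike} = 73 − 4x_{Pike} − x_{Mesa} = 0 ⇒ x_{Pike} = 18.25 − 0.25x_{Mesa}.
At x_{Mesa} = 4: x_{Pike} = 18.25 − 0.25·4 = 17.25.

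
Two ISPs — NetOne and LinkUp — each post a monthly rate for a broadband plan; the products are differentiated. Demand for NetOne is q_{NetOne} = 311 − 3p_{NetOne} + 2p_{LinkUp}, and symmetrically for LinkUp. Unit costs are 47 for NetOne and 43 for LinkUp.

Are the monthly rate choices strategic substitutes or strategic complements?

NetOne's profit: π = (p_{NetOne} − 47)(311 − 3p_{NetOne} + 2p_{LinkUp}).
∂π/∂p_{NetOne} = 452 − 6p_{NetOne} + 2p_{LinkUp} = 0 ⇒ p_{NetOne} = 226/3 + (1/3)p_{LinkUp}.
The best-response slope dp_{NetOne}/dp_{LinkUp} = 1/3 > 0: the reaction function is upward-sloping, so the choices are strategic complements.

strategic complements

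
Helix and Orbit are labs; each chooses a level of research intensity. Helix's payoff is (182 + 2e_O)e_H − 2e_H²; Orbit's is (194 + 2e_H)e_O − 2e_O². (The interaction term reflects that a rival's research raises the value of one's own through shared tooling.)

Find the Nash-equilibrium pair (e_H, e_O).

Expanding Helix's payoff: 182e_H + 2e_Oe_H − 2e_H².
∂π/∂e_H = 182 + 2e_O − 4e_H = 0, so e_H = 45.5 + 0.5e_O.
Likewise for Orbit: e_O = 48.5 + 0.5e_H.
Solving the two reaction functions simultaneously: (1 − (0.5)(0.5))e_H = 45.5 + 0.5·48.5, so 0.75e_H = 69.75 and e_H = 93.
Then e_O = 48.5 + 0.5·93 = 95.

93, 95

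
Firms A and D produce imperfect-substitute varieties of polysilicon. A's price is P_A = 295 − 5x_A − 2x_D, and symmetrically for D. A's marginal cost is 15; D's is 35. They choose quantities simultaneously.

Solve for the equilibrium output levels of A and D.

Firm A's profit: π = x_A(295 − 5x_A − 2x_D) − 15x_A.
∂π/∂x_A = 280 − 10x_A − 2x_D = 0 ⇒ x_A = 28 − 0.2x_D.
Similarly x_D = 26 − 0.2x_A.
Plugging x_D into A's best response: x_A = 28 − 0.2(26 − 0.2x_A) ⇒ 0.96x_A = 22.8, so x_A = 23.75.
Then x_D = 26 − 0.2·23.75 = 21.25.

23.75, 21.25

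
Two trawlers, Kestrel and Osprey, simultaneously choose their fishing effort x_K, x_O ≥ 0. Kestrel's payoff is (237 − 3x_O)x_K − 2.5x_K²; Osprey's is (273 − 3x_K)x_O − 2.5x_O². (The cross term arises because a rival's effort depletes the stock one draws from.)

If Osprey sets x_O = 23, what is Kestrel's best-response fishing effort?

33.6

Expanding Kestrel's payoff: 237x_K − 3x_Ox_K − 2.5x_K².
∂π/∂x_K = 237 − 3x_O − 5x_K = 0, so x_K = 47.4 − 0.6x_O.
At x_O = 23: x_K = 47.4 − 0.6·23 = 33.6.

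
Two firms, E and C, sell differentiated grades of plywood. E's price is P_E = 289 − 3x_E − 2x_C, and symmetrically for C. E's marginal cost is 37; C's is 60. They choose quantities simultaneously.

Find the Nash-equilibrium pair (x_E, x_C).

32.9375, 27.1875

Firm E's profit: π = x_E(289 − 3x_E − 2x_C) − 37x_E.
∂π/∂x_E = 252 − 6x_E − 2x_C = 0 ⇒ x_E = 42 − (1/3)x_C.
Similarly x_C = 229/6 − (1/3)x_E.
Solving the two reaction functions simultaneously: (1 − (−1/3)(−1/3))x_E = 42 − (1/3)·(229/6), so (8/9)x_E = 527/18 and x_E = 32.9375.
Then x_C = 229/6 − (1/3)·32.9375 = 27.1875.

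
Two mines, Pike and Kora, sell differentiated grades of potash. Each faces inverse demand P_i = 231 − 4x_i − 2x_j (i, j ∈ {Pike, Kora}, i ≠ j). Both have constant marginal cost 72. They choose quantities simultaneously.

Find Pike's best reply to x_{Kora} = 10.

Mine Pike's profit: π = x_{Pike}(231 − 4x_{Pike} − 2x_{Kora}) − 72x_{Pike}.
∂π/∂x_{Pike} = 159 − 8x_{Pike} − 2x_{Kora} = 0 ⇒ x_{Pike} = 19.875 − 0.25x_{Kora}.
At x_{Kora} = 10: x_{Pike} = 19.875 − 0.25·10 = 17.375.

17.375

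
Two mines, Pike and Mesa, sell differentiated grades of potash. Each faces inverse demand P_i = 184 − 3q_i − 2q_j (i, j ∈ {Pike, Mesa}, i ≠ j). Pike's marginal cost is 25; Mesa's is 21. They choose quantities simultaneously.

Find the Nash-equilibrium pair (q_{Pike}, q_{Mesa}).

Mine Pike's profit: π = q_{Pike}(184 − 3q_{Pike} − 2q_{Mesa}) − 25q_{Pike}.
∂π/∂q_{Pike} = 159 − 6q_{Pike} − 2q_{Mesa} = 0 ⇒ q_{Pike} = 26.5 − (1/3)q_{Mesa}.
Similarly q_{Mesa} = 163/6 − (1/3)q_{Pike}.
Substituting the second reaction function into the first: q_{Pike} = 26.5 − (1/3)(163/6 − (1/3)q_{Pike}), which gives (8/9)q_{Pike} = 157/9 ⇒ q_{Pike} = 19.625.
Then q_{Mesa} = 163/6 − (1/3)·19.625 = 20.625.

19.625, 20.625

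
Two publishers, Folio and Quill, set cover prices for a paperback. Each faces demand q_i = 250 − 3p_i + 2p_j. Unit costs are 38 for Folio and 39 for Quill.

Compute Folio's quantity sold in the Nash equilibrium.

Folio's profit: π = (p_{Folio} − 38)(250 − 3p_{Folio} + 2p_{Quill}).
∂π/∂p_{Folio} = 364 − 6p_{Folio} + 2p_{Quill} = 0 ⇒ p_{Folio} = 182/3 + (1/3)p_{Quill}.
Similarly p_{Quill} = 367/6 + (1/3)p_{Folio}.
Plugging p_{Quill} into Folio's best response: p_{Folio} = 182/3 + (1/3)(367/6 + (1/3)p_{Folio}) ⇒ (8/9)p_{Folio} = 1459/18, so p_{Folio} = 91.1875.
Then p_{Quill} = 367/6 + (1/3)·91.1875 = 91.5625.
q_{Folio} = 250 − 3·91.1875 + 2·91.5625 = 159.5625.

159.5625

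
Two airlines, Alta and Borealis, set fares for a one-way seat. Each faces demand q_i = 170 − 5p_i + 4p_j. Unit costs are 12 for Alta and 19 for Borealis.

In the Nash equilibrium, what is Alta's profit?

Alta's profit: π = (p_{Alta} − 12)(170 − 5p_{Alta} + 4p_{Borealis}).
∂π/∂p_{Alta} = 230 − 10p_{Alta} + 4p_{Borealis} = 0 ⇒ p_{Alta} = 23 + 0.4p_{Borealis}.
Similarly p_{Borealis} = 26.5 + 0.4p_{Alta}.
Plugging p_{Borealis} into Alta's best response: p_{Alta} = 23 + 0.4(26.5 + 0.4p_{Alta}) ⇒ 0.84p_{Alta} = 33.6, so p_{Alta} = 40.
Then p_{Borealis} = 26.5 + 0.4·40 = 42.5.
q_{Alta} = 170 − 5·40 + 4·42.5 = 140.
Profit = (40 − 12)·140 = 3920.

3920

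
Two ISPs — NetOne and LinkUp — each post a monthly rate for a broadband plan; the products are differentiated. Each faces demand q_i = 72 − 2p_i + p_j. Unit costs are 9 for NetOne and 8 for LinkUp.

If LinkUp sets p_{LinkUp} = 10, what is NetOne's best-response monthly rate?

25

NetOne's profit: π = (p_{NetOne} − 9)(72 − 2p_{NetOne} + p_{LinkUp}).
∂π/∂p_{NetOne} = 90 − 4p_{NetOne} + p_{LinkUp} = 0 ⇒ p_{NetOne} = 22.5 + 0.25p_{LinkUp}.
At p_{LinkUp} = 10: p_{NetOne} = 22.5 + 0.25·10 = 25.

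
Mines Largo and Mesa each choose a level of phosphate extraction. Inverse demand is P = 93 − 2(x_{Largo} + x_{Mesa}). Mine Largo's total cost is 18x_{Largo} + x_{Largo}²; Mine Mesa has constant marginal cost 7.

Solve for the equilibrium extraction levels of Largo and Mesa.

Mine Largo's profit: π = x_{Largo}(93 − 2(x_{Largo} + x_{Mesa})) − 18x_{Largo} − x_{Largo}².
∂π/∂x_{Largo} = 75 − 6x_{Largo} − 2x_{Mesa} = 0, so x_{Largo} = 12.5 − (1/3)x_{Mesa}.
For Mesa: ∂π/∂x_{Mesa} = 86 − 4x_{Mesa} − 2x_{Largo} = 0 ⇒ x_{Mesa} = 21.5 − 0.5x_{Largo}.
Substituting the second reaction function into the first: x_{Largo} = 12.5 − (1/3)(21.5 − 0.5x_{Largo}), which gives (5/6)x_{Largo} = 16/3 ⇒ x_{Largo} = 6.4.
Then x_{Mesa} = 21.5 − 0.5·6.4 = 18.3.

6.4, 18.3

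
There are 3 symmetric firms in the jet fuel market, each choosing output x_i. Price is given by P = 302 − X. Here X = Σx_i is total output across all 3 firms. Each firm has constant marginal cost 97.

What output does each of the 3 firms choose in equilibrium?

51.25

A representative firm's profit is π_i = x_i(302 − X) − 97x_i, with X = x_i + Σ_{j≠i} x_j.
First-order condition: 205 − 2x_i − Σ_{j≠i} x_j = 0.
In a symmetric equilibrium every firm chooses the same x, so Σ_{j≠i} x_j = 2x. The condition becomes 205 − 4x = 0, giving x = 205/4 = 51.25.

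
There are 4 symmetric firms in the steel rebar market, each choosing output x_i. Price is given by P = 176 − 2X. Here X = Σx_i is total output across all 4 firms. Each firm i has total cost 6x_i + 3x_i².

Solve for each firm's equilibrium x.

A representative firm's profit is π_i = x_i(176 − 2X) − 6x_i − 3x_i², with X = x_i + Σ_{j≠i} x_j.
First-order condition: 170 − 10x_i − 2Σ_{j≠i} x_j = 0.
In a symmetric equilibrium every firm chooses the same x, so Σ_{j≠i} x_j = 3x. The condition becomes 170 − 16x = 0, giving x = 170/16 = 10.625.

10.625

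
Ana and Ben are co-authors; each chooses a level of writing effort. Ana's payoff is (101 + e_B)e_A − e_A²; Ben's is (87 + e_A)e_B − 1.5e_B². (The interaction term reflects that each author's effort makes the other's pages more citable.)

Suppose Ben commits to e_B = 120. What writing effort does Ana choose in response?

Expanding Ana's payoff: 101e_A + e_Be_A − e_A².
∂π/∂e_A = 101 + e_B − 2e_A = 0, so e_A = 50.5 + 0.5e_B.
At e_B = 120: e_A = 50.5 + 0.5·120 = 110.5.

110.5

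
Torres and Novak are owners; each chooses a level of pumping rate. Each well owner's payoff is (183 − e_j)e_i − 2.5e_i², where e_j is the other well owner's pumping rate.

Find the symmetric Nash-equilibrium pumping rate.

Torres's payoff is (183 − e_N)e_T − 2.5e_T².
∂π/∂e_T = 183 − e_N − 5e_T = 0, so e_T = 36.6 − 0.2e_N.
By symmetry e_N = e_T; substituting into the reaction function, 1.2e_T = 36.6 and e_T = 30.5.

30.5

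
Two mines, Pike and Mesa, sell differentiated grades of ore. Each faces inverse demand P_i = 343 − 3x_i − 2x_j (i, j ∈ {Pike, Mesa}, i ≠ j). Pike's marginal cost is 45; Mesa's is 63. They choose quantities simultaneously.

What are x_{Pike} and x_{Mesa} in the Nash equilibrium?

Mine Pike's profit: π = x_{Pike}(343 − 3x_{Pike} − 2x_{Mesa}) − 45x_{Pike}.
∂π/∂x_{Pike} = 298 − 6x_{Pike} − 2x_{Mesa} = 0 ⇒ x_{Pike} = 149/3 − (1/3)x_{Mesa}.
Similarly x_{Mesa} = 140/3 − (1/3)x_{Pike}.
Substituting the second reaction function into the first: x_{Pike} = 149/3 − (1/3)(140/3 − (1/3)x_{Pike}), which gives (8/9)x_{Pike} = 307/9 ⇒ x_{Pike} = 38.375.
Then x_{Mesa} = 140/3 − (1/3)·38.375 = 33.875.

38.375, 33.875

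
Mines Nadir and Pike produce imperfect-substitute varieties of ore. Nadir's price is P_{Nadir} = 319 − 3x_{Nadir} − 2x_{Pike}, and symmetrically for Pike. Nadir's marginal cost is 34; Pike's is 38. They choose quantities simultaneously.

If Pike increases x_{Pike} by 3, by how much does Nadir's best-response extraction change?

-1

Mine Nadir's profit: π = x_{Nadir}(319 − 3x_{Nadir} − 2x_{Pike}) − 34x_{Nadir}.
∂π/∂x_{Nadir} = 285 − 6x_{Nadir} − 2x_{Pike} = 0 ⇒ x_{Nadir} = 47.5 − (1/3)x_{Pike}.
The reaction-function slope is −1/3, so a 3-unit rise in x_{Pike} moves x_{Nadir} by −1/3 × 3 = −1. Nadir's best response falls — the actions are strategic substitutes.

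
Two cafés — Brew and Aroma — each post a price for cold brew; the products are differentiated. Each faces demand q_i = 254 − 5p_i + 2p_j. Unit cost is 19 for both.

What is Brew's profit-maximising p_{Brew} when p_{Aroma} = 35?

Brew's profit: π = (p_{Brew} − 19)(254 − 5p_{Brew} + 2p_{Aroma}).
∂π/∂p_{Brew} = 349 − 10p_{Brew} + 2p_{Aroma} = 0 ⇒ p_{Brew} = 34.9 + 0.2p_{Aroma}.
At p_{Aroma} = 35: p_{Brew} = 34.9 + 0.2·35 = 41.9.

41.9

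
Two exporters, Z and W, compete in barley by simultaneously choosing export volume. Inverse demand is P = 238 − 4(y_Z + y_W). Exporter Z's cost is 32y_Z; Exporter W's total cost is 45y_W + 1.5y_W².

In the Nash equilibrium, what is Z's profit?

Exporter Z's profit: π = y_Z(238 − 4(y_Z + y_W)) − 32y_Z.
∂π/∂y_Z = 206 − 8y_Z − 4y_W = 0, so y_Z = 25.75 − 0.5y_W.
For W: ∂π/∂y_W = 193 − 11y_W − 4y_Z = 0 ⇒ y_W = 193/11 − (4/11)y_Z.
Solving the two reaction functions simultaneously: (1 − (−0.5)(−4/11))y_Z = 25.75 − 0.5·(193/11), so (9/11)y_Z = 747/44 and y_Z = 20.75.
Then y_W = 193/11 − (4/11)·20.75 = 10.
Price P = 238 − 4·30.75 = 115.
Z's profit: (115 − 32)·20.75 = 1722.25.

1722.25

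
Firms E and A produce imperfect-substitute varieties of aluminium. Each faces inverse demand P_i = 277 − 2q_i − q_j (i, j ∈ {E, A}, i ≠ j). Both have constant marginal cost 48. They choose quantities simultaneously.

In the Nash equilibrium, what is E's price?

Firm E's profit: π = q_E(277 − 2q_E − q_A) − 48q_E.
∂π/∂q_E = 229 − 4q_E − q_A = 0 ⇒ q_E = 57.25 − 0.25q_A.
Setting q_E = q_A in the reaction function: q_E = 57.25 − 0.25q_E, so q_E = 57.25 / 1.25 = 45.8.
P_E = 277 − 2·45.8 − 45.8 = 139.6.

139.6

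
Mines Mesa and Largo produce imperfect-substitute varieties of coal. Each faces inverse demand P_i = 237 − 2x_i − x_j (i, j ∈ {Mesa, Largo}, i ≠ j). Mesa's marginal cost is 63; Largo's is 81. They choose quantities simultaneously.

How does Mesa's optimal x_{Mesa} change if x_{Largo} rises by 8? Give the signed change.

Mine Mesa's profit: π = x_{Mesa}(237 − 2x_{Mesa} − x_{Largo}) − 63x_{Mesa}.
∂π/∂x_{Mesa} = 174 − 4x_{Mesa} − x_{Largo} = 0 ⇒ x_{Mesa} = 43.5 − 0.25x_{Largo}.
The reaction-function slope is −0.25, so an 8-unit rise in x_{Largo} moves x_{Mesa} by −0.25 × 8 = −2. Mesa's best response falls — the actions are strategic substitutes.

-2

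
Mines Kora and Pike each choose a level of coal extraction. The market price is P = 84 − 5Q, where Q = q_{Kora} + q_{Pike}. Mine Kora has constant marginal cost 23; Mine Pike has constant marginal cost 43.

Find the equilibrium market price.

50

Mine Kora's profit: π = q_{Kora}(84 − 5(q_{Kora} + q_{Pike})) − 23q_{Kora}.
∂π/∂q_{Kora} = 61 − 10q_{Kora} − 5q_{Pike} = 0, so q_{Kora} = 6.1 − 0.5q_{Pike}.
By the same steps for Pike: q_{Pike} = 4.1 − 0.5q_{Kora}.
Substituting the second reaction function into the first: q_{Kora} = 6.1 − 0.5(4.1 − 0.5q_{Kora}), which gives 0.75q_{Kora} = 4.05 ⇒ q_{Kora} = 5.4.
Then q_{Pike} = 4.1 − 0.5·5.4 = 1.4.
Equilibrium price: P = 84 − 5·6.8 = 50.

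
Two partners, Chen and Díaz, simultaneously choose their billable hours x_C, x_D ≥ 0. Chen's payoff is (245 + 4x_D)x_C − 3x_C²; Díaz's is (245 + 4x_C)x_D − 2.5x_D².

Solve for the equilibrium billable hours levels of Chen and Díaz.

157.5, 175

Expanding Chen's payoff: 245x_C + 4x_Dx_C − 3x_C².
∂π/∂x_C = 245 + 4x_D − 6x_C = 0, so x_C = 245/6 + (2/3)x_D.
Likewise for Díaz: x_D = 49 + 0.8x_C.
Substituting the second reaction function into the first: x_C = 245/6 + (2/3)(49 + 0.8x_C), which gives (7/15)x_C = 73.5 ⇒ x_C = 157.5.
Then x_D = 49 + 0.8·157.5 = 175.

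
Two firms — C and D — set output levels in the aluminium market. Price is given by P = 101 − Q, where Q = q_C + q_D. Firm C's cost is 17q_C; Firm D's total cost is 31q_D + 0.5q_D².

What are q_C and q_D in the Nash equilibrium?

Firm C's profit: π = q_C(101 − (q_C + q_D)) − 17q_C.
∂π/∂q_C = 84 − 2q_C − q_D = 0, so q_C = 42 − 0.5q_D.
For D: ∂π/∂q_D = 70 − 3q_D − q_C = 0 ⇒ q_D = 70/3 − (1/3)q_C.
Substituting the second reaction function into the first: q_C = 42 − 0.5(70/3 − (1/3)q_C), which gives (5/6)q_C = 91/3 ⇒ q_C = 36.4.
Then q_D = 70/3 − (1/3)·36.4 = 11.2.

36.4, 11.2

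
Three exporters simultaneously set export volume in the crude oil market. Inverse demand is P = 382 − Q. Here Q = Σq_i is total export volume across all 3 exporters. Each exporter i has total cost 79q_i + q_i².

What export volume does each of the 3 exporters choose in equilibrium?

50.5

A representative exporter's profit is π_i = q_i(382 − Q) − 79q_i − q_i², with Q = q_i + Σ_{j≠i} q_j.
First-order condition: 303 − 4q_i − Σ_{j≠i} q_j = 0.
In a symmetric equilibrium every exporter chooses the same q, so Σ_{j≠i} q_j = 2q. The condition becomes 303 − 6q = 0, giving q = 303/6 = 50.5.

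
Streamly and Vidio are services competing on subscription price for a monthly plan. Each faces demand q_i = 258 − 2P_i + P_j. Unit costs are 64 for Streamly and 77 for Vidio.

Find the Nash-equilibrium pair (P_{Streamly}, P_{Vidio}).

Streamly's profit: π = (P_{Streamly} − 64)(258 − 2P_{Streamly} + P_{Vidio}).
∂π/∂P_{Streamly} = 386 − 4P_{Streamly} + P_{Vidio} = 0 ⇒ P_{Streamly} = 96.5 + 0.25P_{Vidio}.
Similarly P_{Vidio} = 103 + 0.25P_{Streamly}.
Plugging P_{Vidio} into Streamly's best response: P_{Streamly} = 96.5 + 0.25(103 + 0.25P_{Streamly}) ⇒ 0.9375P_{Streamly} = 122.25, so P_{Streamly} = 130.4.
Then P_{Vidio} = 103 + 0.25·130.4 = 135.6.

130.4, 135.6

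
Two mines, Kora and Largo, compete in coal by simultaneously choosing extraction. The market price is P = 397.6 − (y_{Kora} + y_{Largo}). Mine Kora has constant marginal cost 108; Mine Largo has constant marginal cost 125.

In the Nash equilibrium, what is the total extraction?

Mine Kora's profit: π = y_{Kora}(397.6 − (y_{Kora} + y_{Largo})) − 108y_{Kora}.
∂π/∂y_{Kora} = 289.6 − 2y_{Kora} − y_{Largo} = 0, so y_{Kora} = 144.8 − 0.5y_{Largo}.
By the same steps for Largo: y_{Largo} = 136.3 − 0.5y_{Kora}.
Plugging y_{Largo} into Kora's best response: y_{Kora} = 144.8 − 0.5(136.3 − 0.5y_{Kora}) ⇒ 0.75y_{Kora} = 76.65, so y_{Kora} = 102.2.
Then y_{Largo} = 136.3 − 0.5·102.2 = 85.2.
Total extraction: 102.2 + 85.2 = 187.4.

187.4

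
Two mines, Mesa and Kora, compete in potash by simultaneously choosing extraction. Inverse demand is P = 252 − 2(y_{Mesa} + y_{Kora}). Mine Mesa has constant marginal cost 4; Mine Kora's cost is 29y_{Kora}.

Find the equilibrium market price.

95

Mine Mesa's profit: π = y_{Mesa}(252 − 2(y_{Mesa} + y_{Kora})) − 4y_{Mesa}.
∂π/∂y_{Mesa} = 248 − 4y_{Mesa} − 2y_{Kora} = 0, so y_{Mesa} = 62 − 0.5y_{Kora}.
By the same steps for Kora: y_{Kora} = 55.75 − 0.5y_{Mesa}.
Solving the two reaction functions simultaneously: (1 − (−0.5)(−0.5))y_{Mesa} = 62 − 0.5·55.75, so 0.75y_{Mesa} = 34.125 and y_{Mesa} = 45.5.
Then y_{Kora} = 55.75 − 0.5·45.5 = 33.
Equilibrium price: P = 252 − 2·78.5 = 95.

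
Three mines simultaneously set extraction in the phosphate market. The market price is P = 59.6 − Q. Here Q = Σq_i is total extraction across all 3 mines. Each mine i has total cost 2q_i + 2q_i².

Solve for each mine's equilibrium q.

7.2

A representative mine's profit is π_i = q_i(59.6 − Q) − 2q_i − 2q_i², with Q = q_i + Σ_{j≠i} q_j.
First-order condition: 57.6 − 6q_i − Σ_{j≠i} q_j = 0.
Imposing symmetry (q_j = q for all j) turns Σ_{j≠i} q_j into 2q, so 57.6 = 8q and q = 7.2.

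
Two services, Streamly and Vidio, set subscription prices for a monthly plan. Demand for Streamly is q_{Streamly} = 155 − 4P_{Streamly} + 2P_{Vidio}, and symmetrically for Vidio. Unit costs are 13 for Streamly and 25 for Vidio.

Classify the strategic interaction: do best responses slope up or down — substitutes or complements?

Streamly's profit: π = (P_{Streamly} − 13)(155 − 4P_{Streamly} + 2P_{Vidio}).
∂π/∂P_{Streamly} = 207 − 8P_{Streamly} + 2P_{Vidio} = 0 ⇒ P_{Streamly} = 25.875 + 0.25P_{Vidio}.
The best-response slope dP_{Streamly}/dP_{Vidio} = 0.25 > 0: the reaction function is upward-sloping, so the choices are strategic complements.

strategic complements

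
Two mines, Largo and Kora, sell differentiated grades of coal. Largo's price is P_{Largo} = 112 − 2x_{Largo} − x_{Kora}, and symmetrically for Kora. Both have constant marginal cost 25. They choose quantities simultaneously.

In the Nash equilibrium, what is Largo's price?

59.8

Mine Largo's profit: π = x_{Largo}(112 − 2x_{Largo} − x_{Kora}) − 25x_{Largo}.
∂π/∂x_{Largo} = 87 − 4x_{Largo} − x_{Kora} = 0 ⇒ x_{Largo} = 21.75 − 0.25x_{Kora}.
By symmetry x_{Kora} = x_{Largo}; substituting into the reaction function, 1.25x_{Largo} = 21.75 and x_{Largo} = 17.4.
P_{Largo} = 112 − 2·17.4 − 17.4 = 59.8.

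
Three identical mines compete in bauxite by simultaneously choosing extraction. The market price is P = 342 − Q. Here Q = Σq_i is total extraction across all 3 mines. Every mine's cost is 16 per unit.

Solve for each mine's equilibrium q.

A representative mine's profit is π_i = q_i(342 − Q) − 16q_i, with Q = q_i + Σ_{j≠i} q_j.
First-order condition: 326 − 2q_i − Σ_{j≠i} q_j = 0.
Imposing symmetry (q_j = q for all j) turns Σ_{j≠i} q_j into 2q, so 326 = 4q and q = 81.5.

81.5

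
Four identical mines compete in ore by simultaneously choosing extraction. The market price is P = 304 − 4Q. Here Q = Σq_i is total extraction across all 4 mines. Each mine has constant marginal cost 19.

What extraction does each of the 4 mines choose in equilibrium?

14.25

A representative mine's profit is π_i = q_i(304 − 4Q) − 19q_i, with Q = q_i + Σ_{j≠i} q_j.
First-order condition: 285 − 8q_i − 4Σ_{j≠i} q_j = 0.
Imposing symmetry (q_j = q for all j) turns Σ_{j≠i} q_j into 3q, so 285 = 20q and q = 14.25.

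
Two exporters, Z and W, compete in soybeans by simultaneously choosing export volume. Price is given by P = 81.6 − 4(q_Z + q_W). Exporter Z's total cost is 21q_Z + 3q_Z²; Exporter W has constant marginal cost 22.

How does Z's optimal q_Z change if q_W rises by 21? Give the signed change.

Exporter Z's profit: π = q_Z(81.6 − 4(q_Z + q_W)) − 21q_Z − 3q_Z².
∂π/∂q_Z = 60.6 − 14q_Z − 4q_W = 0, so q_Z = 303/70 − (2/7)q_W.
The reaction-function slope is −2/7, so a 21-unit rise in q_W moves q_Z by −2/7 × 21 = −6. Z's best response falls — the actions are strategic substitutes.

-6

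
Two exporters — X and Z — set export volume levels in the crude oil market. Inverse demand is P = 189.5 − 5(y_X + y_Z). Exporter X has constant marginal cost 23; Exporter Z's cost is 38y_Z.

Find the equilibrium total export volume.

21.2

Exporter X's profit: π = y_X(189.5 − 5(y_X + y_Z)) − 23y_X.
∂π/∂y_X = 166.5 − 10y_X − 5y_Z = 0, so y_X = 16.65 − 0.5y_Z.
By the same steps for Z: y_Z = 15.15 − 0.5y_X.
Plugging y_Z into X's best response: y_X = 16.65 − 0.5(15.15 − 0.5y_X) ⇒ 0.75y_X = 9.075, so y_X = 12.1.
Then y_Z = 15.15 − 0.5·12.1 = 9.1.
Total export volume: 12.1 + 9.1 = 21.2.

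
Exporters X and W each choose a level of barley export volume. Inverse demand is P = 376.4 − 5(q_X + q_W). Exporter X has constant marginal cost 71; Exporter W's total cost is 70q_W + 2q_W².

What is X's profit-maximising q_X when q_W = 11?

Exporter X's profit: π = q_X(376.4 − 5(q_X + q_W)) − 71q_X.
∂π/∂q_X = 305.4 − 10q_X − 5q_W = 0, so q_X = 30.54 − 0.5q_W.
At q_W = 11: q_X = 30.54 − 0.5·11 = 25.04.

25.04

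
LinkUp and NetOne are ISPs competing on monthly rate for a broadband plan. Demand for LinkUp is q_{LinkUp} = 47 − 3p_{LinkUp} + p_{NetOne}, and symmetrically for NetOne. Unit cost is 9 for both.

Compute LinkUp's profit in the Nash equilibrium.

LinkUp's profit: π = (p_{LinkUp} − 9)(47 − 3p_{LinkUp} + p_{NetOne}).
∂π/∂p_{LinkUp} = 74 − 6p_{LinkUp} + p_{NetOne} = 0 ⇒ p_{LinkUp} = 37/3 + (1/6)p_{NetOne}.
By symmetry p_{NetOne} = p_{LinkUp}; substituting into the reaction function, (5/6)p_{LinkUp} = 37/3 and p_{LinkUp} = 14.8.
q_{LinkUp} = 47 − 3·14.8 + 14.8 = 17.4.
Profit = (14.8 − 9)·17.4 = 100.92.

100.92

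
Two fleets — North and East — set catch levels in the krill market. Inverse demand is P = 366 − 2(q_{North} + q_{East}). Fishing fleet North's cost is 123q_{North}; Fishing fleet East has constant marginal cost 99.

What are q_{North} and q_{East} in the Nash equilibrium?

36.5, 48.5

Fishing fleet North's profit: π = q_{North}(366 − 2(q_{North} + q_{East})) − 123q_{North}.
∂π/∂q_{North} = 243 − 4q_{North} − 2q_{East} = 0, so q_{North} = 60.75 − 0.5q_{East}.
By the same steps for East: q_{East} = 66.75 − 0.5q_{North}.
Solving the two reaction functions simultaneously: (1 − (−0.5)(−0.5))q_{North} = 60.75 − 0.5·66.75, so 0.75q_{North} = 27.375 and q_{North} = 36.5.
Then q_{East} = 66.75 − 0.5·36.5 = 48.5.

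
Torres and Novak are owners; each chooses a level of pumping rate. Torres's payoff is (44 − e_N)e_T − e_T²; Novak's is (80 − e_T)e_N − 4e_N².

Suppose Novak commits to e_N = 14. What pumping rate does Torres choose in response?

15

Expanding Torres's payoff: 44e_T − e_Ne_T − e_T².
∂π/∂e_T = 44 − e_N − 2e_T = 0, so e_T = 22 − 0.5e_N.
At e_N = 14: e_T = 22 − 0.5·14 = 15.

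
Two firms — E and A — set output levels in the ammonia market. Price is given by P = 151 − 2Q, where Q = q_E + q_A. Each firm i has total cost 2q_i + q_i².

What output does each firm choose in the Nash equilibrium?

18.625

Firm E's profit: π = q_E(151 − 2(q_E + q_A)) − 2q_E − q_E².
∂π/∂q_E = 149 − 6q_E − 2q_A = 0, so q_E = 149/6 − (1/3)q_A.
The game is symmetric, so in equilibrium q_A = q_E: the reaction function gives (4/3)q_E = 149/6, hence q_E = 18.625.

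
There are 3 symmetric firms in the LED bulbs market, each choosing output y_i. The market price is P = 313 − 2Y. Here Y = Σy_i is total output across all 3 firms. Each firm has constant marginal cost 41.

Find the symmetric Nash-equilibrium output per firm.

A representative firm's profit is π_i = y_i(313 − 2Y) − 41y_i, with Y = y_i + Σ_{j≠i} y_j.
First-order condition: 272 − 4y_i − 2Σ_{j≠i} y_j = 0.
Imposing symmetry (y_j = y for all j) turns Σ_{j≠i} y_j into 2y, so 272 = 8y and y = 34.

34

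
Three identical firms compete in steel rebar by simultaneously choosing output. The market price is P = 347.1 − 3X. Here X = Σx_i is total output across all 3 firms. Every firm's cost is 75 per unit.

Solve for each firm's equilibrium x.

A representative firm's profit is π_i = x_i(347.1 − 3X) − 75x_i, with X = x_i + Σ_{j≠i} x_j.
First-order condition: 272.1 − 6x_i − 3Σ_{j≠i} x_j = 0.
Imposing symmetry (x_j = x for all j) turns Σ_{j≠i} x_j into 2x, so 272.1 = 12x and x = 22.675.

22.675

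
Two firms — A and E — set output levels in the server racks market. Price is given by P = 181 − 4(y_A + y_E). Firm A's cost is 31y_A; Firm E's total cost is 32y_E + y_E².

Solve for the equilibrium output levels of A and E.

Firm A's profit: π = y_A(181 − 4(y_A + y_E)) − 31y_A.
∂π/∂y_A = 150 − 8y_A − 4y_E = 0, so y_A = 18.75 − 0.5y_E.
For E: ∂π/∂y_E = 149 − 10y_E − 4y_A = 0 ⇒ y_E = 14.9 − 0.4y_A.
Substituting the second reaction function into the first: y_A = 18.75 − 0.5(14.9 − 0.4y_A), which gives 0.8y_A = 11.3 ⇒ y_A = 14.125.
Then y_E = 14.9 − 0.4·14.125 = 9.25.

14.125, 9.25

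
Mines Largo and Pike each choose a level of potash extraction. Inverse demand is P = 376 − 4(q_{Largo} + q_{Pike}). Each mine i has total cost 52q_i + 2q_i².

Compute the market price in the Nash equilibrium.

214

Mine Largo's profit: π = q_{Largo}(376 − 4(q_{Largo} + q_{Pike})) − 52q_{Largo} − 2q_{Largo}².
∂π/∂q_{Largo} = 324 − 12q_{Largo} − 4q_{Pike} = 0, so q_{Largo} = 27 − (1/3)q_{Pike}.
The game is symmetric, so in equilibrium q_{Pike} = q_{Largo}: the reaction function gives (4/3)q_{Largo} = 27, hence q_{Largo} = 20.25.
Equilibrium price: P = 376 − 4·40.5 = 214.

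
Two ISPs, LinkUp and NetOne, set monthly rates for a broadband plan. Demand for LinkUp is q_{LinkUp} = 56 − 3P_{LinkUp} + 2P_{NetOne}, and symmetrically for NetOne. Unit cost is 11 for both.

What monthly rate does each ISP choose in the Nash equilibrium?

LinkUp's profit: π = (P_{LinkUp} − 11)(56 − 3P_{LinkUp} + 2P_{NetOne}).
∂π/∂P_{LinkUp} = 89 − 6P_{LinkUp} + 2P_{NetOne} = 0 ⇒ P_{LinkUp} = 89/6 + (1/3)P_{NetOne}.
By symmetry P_{NetOne} = P_{LinkUp}; substituting into the reaction function, (2/3)P_{LinkUp} = 89/6 and P_{LinkUp} = 22.25.

22.25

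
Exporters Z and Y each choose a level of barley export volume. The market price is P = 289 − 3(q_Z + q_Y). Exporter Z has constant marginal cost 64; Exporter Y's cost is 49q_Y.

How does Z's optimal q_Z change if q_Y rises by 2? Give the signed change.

-1

Exporter Z's profit: π = q_Z(289 − 3(q_Z + q_Y)) − 64q_Z.
∂π/∂q_Z = 225 − 6q_Z − 3q_Y = 0, so q_Z = 37.5 − 0.5q_Y.
The reaction-function slope is −0.5, so a 2-unit rise in q_Y moves q_Z by −0.5 × 2 = −1. Z's best response falls — the actions are strategic substitutes.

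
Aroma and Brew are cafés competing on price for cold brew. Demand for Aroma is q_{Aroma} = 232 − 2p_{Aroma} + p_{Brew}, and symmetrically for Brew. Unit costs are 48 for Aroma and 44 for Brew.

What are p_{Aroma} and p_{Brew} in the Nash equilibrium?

Aroma's profit: π = (p_{Aroma} − 48)(232 − 2p_{Aroma} + p_{Brew}).
∂π/∂p_{Aroma} = 328 − 4p_{Aroma} + p_{Brew} = 0 ⇒ p_{Aroma} = 82 + 0.25p_{Brew}.
Similarly p_{Brew} = 80 + 0.25p_{Aroma}.
Plugging p_{Brew} into Aroma's best response: p_{Aroma} = 82 + 0.25(80 + 0.25p_{Aroma}) ⇒ 0.9375p_{Aroma} = 102, so p_{Aroma} = 108.8.
Then p_{Brew} = 80 + 0.25·108.8 = 107.2.

108.8, 107.2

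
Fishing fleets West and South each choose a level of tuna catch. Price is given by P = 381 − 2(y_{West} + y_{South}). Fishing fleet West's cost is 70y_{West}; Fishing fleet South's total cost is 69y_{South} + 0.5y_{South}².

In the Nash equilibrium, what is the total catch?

Fishing fleet West's profit: π = y_{West}(381 − 2(y_{West} + y_{South})) − 70y_{West}.
∂π/∂y_{West} = 311 − 4y_{West} − 2y_{South} = 0, so y_{West} = 77.75 − 0.5y_{South}.
For South: ∂π/∂y_{South} = 312 − 5y_{South} − 2y_{West} = 0 ⇒ y_{South} = 62.4 − 0.4y_{West}.
Solving the two reaction functions simultaneously: (1 − (−0.5)(−0.4))y_{West} = 77.75 − 0.5·62.4, so 0.8y_{West} = 46.55 and y_{West} = 58.1875.
Then y_{South} = 62.4 − 0.4·58.1875 = 39.125.
Total catch: 58.1875 + 39.125 = 97.3125.

97.3125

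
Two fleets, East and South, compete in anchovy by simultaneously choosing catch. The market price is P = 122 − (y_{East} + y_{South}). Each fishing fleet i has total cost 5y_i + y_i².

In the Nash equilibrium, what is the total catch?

Fishing fleet East's profit: π = y_{East}(122 − (y_{East} + y_{South})) − 5y_{East} − y_{East}².
∂π/∂y_{East} = 117 − 4y_{East} − y_{South} = 0, so y_{East} = 29.25 − 0.25y_{South}.
Setting y_{East} = y_{South} in the reaction function: y_{East} = 29.25 − 0.25y_{East}, so y_{East} = 29.25 / 1.25 = 23.4.
Total catch: 23.4 + 23.4 = 46.8.

46.8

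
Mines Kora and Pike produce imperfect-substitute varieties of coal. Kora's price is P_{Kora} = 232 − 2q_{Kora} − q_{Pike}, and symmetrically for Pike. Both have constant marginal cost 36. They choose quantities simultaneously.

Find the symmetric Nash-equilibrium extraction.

39.2

Mine Kora's profit: π = q_{Kora}(232 − 2q_{Kora} − q_{Pike}) − 36q_{Kora}.
∂π/∂q_{Kora} = 196 − 4q_{Kora} − q_{Pike} = 0 ⇒ q_{Kora} = 49 − 0.25q_{Pike}.
By symmetry q_{Pike} = q_{Kora}; substituting into the reaction function, 1.25q_{Kora} = 49 and q_{Kora} = 39.2.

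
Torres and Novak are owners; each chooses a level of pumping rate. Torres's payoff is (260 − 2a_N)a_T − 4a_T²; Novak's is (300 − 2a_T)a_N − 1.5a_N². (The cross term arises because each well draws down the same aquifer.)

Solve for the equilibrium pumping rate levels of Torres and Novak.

Expanding Torres's payoff: 260a_T − 2a_Na_T − 4a_T².
∂π/∂a_T = 260 − 2a_N − 8a_T = 0, so a_T = 32.5 − 0.25a_N.
Likewise for Novak: a_N = 100 − (2/3)a_T.
Substituting the second reaction function into the first: a_T = 32.5 − 0.25(100 − (2/3)a_T), which gives (5/6)a_T = 7.5 ⇒ a_T = 9.
Then a_N = 100 − (2/3)·9 = 94.

9, 94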